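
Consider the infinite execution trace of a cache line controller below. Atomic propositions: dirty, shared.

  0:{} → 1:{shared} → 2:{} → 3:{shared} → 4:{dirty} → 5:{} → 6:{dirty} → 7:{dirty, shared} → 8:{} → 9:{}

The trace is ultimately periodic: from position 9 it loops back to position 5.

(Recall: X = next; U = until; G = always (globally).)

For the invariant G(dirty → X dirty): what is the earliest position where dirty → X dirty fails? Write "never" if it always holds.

4

Check dirty → X dirty at each position in order: 0 ✓, 1 ✓, 2 ✓, 3 ✓.
At position 4 the labels are {dirty} and the next position 5 has {}, so dirty → X dirty is false there. This is the first violation.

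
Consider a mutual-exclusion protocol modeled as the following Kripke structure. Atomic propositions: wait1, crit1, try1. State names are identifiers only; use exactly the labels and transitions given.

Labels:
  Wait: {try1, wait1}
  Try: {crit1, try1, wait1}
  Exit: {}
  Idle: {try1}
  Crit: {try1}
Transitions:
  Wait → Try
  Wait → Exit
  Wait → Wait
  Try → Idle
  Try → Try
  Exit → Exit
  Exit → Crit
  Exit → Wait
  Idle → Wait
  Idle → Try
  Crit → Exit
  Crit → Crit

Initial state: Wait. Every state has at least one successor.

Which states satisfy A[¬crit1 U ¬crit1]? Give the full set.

States satisfying ¬crit1: {Wait, Exit, Idle, Crit}.
States satisfying A[¬crit1 U ¬crit1]: {Wait, Exit, Idle, Crit}.

{Wait, Exit, Idle, Crit}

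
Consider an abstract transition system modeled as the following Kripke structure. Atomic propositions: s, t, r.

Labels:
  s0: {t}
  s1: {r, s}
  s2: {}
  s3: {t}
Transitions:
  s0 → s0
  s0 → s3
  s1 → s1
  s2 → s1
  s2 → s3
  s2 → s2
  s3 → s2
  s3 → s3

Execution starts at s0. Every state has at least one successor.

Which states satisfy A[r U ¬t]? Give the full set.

{s1, s2}

States satisfying r: {s1}.
States satisfying ¬t: {s1, s2}.
States satisfying A[r U ¬t]: {s1, s2}.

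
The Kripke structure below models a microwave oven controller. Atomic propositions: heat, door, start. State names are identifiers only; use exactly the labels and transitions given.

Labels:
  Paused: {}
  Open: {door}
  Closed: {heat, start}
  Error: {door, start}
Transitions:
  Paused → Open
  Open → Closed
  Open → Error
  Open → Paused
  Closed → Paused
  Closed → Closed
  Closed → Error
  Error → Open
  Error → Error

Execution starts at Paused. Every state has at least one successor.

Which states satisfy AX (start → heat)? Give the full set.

{Paused}

States satisfying start → heat: {Paused, Open, Closed}.
States satisfying AX (start → heat): {Paused}.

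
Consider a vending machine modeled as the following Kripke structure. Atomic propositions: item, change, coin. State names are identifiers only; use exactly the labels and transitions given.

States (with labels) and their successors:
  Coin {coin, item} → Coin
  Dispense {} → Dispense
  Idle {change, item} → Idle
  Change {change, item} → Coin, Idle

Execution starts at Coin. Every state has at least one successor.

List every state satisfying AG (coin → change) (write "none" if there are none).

States satisfying coin → change: {Dispense, Idle, Change}.
States satisfying AG (coin → change): {Dispense, Idle}.

{Dispense, Idle}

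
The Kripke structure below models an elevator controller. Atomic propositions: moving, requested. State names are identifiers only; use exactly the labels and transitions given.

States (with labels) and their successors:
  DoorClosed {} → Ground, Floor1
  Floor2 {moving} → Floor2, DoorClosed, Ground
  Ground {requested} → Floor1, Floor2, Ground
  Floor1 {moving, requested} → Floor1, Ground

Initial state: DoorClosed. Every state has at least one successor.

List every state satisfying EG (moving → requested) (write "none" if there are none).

States satisfying moving → requested: {DoorClosed, Ground, Floor1}.
States satisfying EG (moving → requested): {DoorClosed, Ground, Floor1}.

{DoorClosed, Ground, Floor1}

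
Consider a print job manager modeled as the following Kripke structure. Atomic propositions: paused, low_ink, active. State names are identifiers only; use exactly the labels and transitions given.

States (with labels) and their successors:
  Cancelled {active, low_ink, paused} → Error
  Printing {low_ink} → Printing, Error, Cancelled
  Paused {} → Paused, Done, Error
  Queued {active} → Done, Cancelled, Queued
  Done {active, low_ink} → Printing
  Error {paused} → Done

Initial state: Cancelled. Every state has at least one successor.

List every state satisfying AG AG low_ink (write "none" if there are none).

none

States satisfying AG low_ink: ∅.
States satisfying AG AG low_ink: ∅.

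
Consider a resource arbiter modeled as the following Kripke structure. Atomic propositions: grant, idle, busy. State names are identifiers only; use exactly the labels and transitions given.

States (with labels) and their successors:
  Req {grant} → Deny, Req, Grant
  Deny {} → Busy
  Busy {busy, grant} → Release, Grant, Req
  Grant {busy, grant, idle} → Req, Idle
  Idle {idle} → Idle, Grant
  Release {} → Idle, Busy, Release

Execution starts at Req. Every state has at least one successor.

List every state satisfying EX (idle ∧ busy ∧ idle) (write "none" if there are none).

States satisfying idle ∧ busy ∧ idle: {Grant}.
States satisfying EX (idle ∧ busy ∧ idle): {Req, Busy, Idle}.

{Req, Busy, Idle}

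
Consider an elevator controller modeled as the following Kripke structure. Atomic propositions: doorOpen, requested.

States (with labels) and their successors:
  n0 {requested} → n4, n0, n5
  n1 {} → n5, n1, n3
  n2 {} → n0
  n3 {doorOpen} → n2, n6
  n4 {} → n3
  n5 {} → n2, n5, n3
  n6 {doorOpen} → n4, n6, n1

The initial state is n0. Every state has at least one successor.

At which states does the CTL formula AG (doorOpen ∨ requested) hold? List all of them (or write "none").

States satisfying doorOpen ∨ requested: {n0, n3, n6}.
States satisfying AG (doorOpen ∨ requested): ∅.

none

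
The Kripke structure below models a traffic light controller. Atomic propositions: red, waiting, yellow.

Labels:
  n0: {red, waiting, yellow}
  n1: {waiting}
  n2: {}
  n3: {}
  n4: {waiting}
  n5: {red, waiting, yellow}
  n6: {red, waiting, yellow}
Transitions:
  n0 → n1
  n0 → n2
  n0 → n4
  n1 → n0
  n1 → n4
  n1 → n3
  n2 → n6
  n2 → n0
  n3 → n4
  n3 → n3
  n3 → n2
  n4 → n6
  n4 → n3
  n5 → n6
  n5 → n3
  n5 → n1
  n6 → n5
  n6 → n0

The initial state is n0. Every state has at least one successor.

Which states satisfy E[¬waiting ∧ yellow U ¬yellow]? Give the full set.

{n1, n2, n3, n4}

States satisfying ¬waiting ∧ yellow: ∅.
States satisfying ¬yellow: {n1, n2, n3, n4}.
States satisfying E[¬waiting ∧ yellow U ¬yellow]: {n1, n2, n3, n4}.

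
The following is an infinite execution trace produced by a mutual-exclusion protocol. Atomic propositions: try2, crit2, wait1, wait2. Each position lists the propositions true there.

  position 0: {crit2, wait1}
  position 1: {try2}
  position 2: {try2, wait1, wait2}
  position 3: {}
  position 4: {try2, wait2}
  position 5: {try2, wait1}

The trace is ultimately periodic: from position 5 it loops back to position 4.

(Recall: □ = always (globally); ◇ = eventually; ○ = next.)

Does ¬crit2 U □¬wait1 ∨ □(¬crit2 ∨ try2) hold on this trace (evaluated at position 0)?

Does not hold

Walking from position 0: at position 0, □¬wait1 has not yet held and ¬crit2 fails, so ¬crit2 U □¬wait1 is false.
¬crit2 ∨ try2 must hold at every position from 0 onward. It fails at position 0, so □(¬crit2 ∨ try2) is false.
At position 0: ¬crit2 U □¬wait1 is false; □(¬crit2 ∨ try2) is false; so ¬crit2 U □¬wait1 ∨ □(¬crit2 ∨ try2) is false.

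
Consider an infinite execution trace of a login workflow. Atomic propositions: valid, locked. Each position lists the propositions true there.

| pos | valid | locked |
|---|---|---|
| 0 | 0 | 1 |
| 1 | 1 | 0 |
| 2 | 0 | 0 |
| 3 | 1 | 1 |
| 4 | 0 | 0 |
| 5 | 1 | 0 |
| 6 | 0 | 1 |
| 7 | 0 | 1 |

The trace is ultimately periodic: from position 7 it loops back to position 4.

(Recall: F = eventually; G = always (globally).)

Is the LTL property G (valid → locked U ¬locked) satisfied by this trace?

Satisfied

valid → locked U ¬locked holds at every position 0..7, and those are all positions ever visited, so G (valid → locked U ¬locked) holds.
Positions where valid holds: 1, 3, 5.
Check locked U ¬locked at each: 1→ok, 3→ok, 5→ok.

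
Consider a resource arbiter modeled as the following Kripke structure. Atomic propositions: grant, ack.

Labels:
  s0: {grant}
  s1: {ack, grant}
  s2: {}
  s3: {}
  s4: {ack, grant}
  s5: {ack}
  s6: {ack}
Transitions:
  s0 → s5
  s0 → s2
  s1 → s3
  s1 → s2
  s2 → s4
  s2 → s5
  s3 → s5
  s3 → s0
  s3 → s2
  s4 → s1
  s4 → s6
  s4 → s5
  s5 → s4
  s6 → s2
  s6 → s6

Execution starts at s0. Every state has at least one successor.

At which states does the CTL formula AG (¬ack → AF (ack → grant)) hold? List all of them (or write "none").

{s0, s1, s2, s3, s4, s5, s6}

States satisfying ¬ack → AF (ack → grant): {s0, s1, s2, s3, s4, s5, s6}.
States satisfying AG (¬ack → AF (ack → grant)): {s0, s1, s2, s3, s4, s5, s6}.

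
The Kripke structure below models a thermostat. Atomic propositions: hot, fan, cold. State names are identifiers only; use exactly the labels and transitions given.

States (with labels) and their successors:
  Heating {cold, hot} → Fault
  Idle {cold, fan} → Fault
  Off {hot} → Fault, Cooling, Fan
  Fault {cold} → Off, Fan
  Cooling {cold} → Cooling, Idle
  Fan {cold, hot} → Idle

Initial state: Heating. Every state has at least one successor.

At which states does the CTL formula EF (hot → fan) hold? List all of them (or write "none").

States satisfying hot → fan: {Idle, Fault, Cooling}.
States satisfying EF (hot → fan): {Heating, Idle, Off, Fault, Cooling, Fan}.

{Heating, Idle, Off, Fault, Cooling, Fan}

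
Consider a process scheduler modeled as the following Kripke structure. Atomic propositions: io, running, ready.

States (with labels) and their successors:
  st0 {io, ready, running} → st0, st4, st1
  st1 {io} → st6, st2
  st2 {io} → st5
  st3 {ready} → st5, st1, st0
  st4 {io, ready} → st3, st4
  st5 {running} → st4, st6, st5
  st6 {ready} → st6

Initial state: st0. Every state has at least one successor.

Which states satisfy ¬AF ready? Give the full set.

{st1, st2, st5}

States satisfying ready: {st0, st3, st4, st6}.
States satisfying AF ready: {st0, st3, st4, st6}.
States satisfying ¬AF ready: {st1, st2, st5}.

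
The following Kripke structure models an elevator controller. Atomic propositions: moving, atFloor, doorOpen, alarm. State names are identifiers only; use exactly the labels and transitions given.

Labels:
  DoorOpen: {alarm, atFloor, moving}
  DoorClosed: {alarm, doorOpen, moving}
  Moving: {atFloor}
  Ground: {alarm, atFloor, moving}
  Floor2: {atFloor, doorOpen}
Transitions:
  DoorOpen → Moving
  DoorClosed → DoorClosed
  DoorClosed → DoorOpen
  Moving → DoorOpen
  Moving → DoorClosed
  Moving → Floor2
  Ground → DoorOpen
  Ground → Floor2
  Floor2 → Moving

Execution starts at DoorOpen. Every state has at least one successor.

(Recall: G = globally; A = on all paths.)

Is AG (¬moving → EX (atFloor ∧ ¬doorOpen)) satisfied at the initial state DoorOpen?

States satisfying ¬moving → EX (atFloor ∧ ¬doorOpen): {DoorOpen, DoorClosed, Moving, Ground, Floor2}.
States satisfying AG (¬moving → EX (atFloor ∧ ¬doorOpen)): {DoorOpen, DoorClosed, Moving, Ground, Floor2}.
Every state reachable from DoorOpen satisfies ¬moving → EX (atFloor ∧ ¬doorOpen).
DoorOpen ∈ Sat(AG (¬moving → EX (atFloor ∧ ¬doorOpen))).

Yes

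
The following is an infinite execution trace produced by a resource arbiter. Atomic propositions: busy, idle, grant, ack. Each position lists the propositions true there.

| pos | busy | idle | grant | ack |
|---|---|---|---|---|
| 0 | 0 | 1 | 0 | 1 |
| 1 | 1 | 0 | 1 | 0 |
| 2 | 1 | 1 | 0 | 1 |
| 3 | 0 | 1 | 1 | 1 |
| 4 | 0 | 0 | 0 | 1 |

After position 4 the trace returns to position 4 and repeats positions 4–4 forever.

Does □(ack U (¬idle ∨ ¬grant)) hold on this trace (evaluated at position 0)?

Satisfied

ack U (¬idle ∨ ¬grant) holds at every position 0..4, and those are all positions ever visited, so □(ack U (¬idle ∨ ¬grant)) holds.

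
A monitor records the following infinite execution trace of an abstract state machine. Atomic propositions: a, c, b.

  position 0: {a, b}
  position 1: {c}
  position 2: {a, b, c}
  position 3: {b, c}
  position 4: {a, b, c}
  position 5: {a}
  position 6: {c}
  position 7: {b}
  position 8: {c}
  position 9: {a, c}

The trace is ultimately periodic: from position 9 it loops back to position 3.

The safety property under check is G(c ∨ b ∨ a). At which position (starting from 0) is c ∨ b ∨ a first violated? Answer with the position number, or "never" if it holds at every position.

never

c ∨ b ∨ a holds at every position 0..9, and those are all the positions the trace ever visits, so the invariant G(c ∨ b ∨ a) is never violated.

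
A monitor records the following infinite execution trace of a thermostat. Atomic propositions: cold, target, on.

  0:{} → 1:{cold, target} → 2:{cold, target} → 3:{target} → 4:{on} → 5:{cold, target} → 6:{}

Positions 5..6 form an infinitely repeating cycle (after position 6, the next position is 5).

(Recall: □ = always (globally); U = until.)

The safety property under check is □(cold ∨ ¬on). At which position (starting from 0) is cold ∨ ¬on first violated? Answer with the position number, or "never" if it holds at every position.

Check cold ∨ ¬on at each position in order: 0 ✓, 1 ✓, 2 ✓, 3 ✓.
At position 4 the labels are {on}, so cold ∨ ¬on is false there. This is the first violation.

4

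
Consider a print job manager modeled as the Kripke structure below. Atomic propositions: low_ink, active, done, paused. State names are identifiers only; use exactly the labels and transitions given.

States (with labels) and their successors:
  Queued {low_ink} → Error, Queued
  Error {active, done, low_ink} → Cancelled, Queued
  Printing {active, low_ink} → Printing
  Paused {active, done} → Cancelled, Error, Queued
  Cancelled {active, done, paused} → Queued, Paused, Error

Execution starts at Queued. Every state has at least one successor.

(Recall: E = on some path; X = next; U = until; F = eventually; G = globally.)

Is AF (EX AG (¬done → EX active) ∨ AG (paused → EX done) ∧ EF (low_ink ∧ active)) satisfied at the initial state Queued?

States satisfying AF (EX AG (¬done → EX active) ∨ AG (paused → EX done) ∧ EF (low_ink ∧ active)): {Queued, Error, Printing, Paused, Cancelled}.
Queued ∈ Sat(AF (EX AG (¬done → EX active) ∨ AG (paused → EX done) ∧ EF (low_ink ∧ active))).

Yes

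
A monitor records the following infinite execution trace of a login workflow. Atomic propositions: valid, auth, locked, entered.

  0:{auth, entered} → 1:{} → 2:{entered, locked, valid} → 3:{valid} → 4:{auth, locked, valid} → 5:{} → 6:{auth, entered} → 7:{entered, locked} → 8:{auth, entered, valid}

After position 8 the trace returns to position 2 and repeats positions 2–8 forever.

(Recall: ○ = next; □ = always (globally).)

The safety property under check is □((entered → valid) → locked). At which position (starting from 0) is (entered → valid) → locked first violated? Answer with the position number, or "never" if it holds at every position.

1

Check (entered → valid) → locked at each position in order: 0 ✓.
At position 1 the labels are {}, so (entered → valid) → locked is false there. This is the first violation.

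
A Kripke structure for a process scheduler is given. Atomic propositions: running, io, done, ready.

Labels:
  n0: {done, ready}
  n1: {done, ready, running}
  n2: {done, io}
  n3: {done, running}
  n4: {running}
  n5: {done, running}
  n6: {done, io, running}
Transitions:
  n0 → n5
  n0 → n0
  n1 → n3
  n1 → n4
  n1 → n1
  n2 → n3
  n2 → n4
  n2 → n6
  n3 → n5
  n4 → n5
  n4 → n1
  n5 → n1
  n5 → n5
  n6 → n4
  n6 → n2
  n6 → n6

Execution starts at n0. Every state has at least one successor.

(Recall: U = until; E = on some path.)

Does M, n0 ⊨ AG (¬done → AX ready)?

States satisfying ¬done → AX ready: {n0, n1, n2, n3, n5, n6}.
States satisfying AG (¬done → AX ready): ∅.
n4 is reachable from n0 and violates ¬done → AX ready, so AG fails at n0.
n0 ∉ Sat(AG (¬done → AX ready)).

Does not hold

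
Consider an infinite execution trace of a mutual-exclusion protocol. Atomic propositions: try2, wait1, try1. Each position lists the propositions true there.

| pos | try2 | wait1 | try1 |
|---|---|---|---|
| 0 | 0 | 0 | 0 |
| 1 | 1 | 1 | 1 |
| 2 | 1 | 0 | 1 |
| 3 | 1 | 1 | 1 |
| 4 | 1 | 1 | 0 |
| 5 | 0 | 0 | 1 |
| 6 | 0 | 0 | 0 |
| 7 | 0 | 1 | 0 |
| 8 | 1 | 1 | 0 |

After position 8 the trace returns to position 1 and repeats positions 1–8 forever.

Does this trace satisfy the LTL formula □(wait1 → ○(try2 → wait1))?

wait1 → ○(try2 → wait1) must hold at every position from 0 onward. It fails at position 1, so □(wait1 → ○(try2 → wait1)) is false.
Positions where wait1 holds: 1, 3, 4, 7, 8.
Check ○(try2 → wait1) at each: 1→fails, 3→ok, 4→ok, 7→ok, 8→ok.

Does not hold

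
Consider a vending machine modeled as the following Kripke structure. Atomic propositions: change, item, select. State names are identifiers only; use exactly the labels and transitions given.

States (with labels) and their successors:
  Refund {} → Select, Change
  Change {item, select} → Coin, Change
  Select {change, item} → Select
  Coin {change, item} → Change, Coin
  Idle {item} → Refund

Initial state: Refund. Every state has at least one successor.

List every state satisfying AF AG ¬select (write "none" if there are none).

{Select}

States satisfying AG ¬select: {Select}.
States satisfying AF AG ¬select: {Select}.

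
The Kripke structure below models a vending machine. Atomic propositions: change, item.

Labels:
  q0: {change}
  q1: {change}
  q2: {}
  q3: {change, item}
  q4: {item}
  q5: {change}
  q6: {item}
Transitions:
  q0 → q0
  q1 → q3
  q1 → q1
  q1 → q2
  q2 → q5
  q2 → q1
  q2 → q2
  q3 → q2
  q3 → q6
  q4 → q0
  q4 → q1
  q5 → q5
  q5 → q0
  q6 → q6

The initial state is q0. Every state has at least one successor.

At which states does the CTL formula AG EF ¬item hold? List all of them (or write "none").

States satisfying EF ¬item: {q0, q1, q2, q3, q4, q5}.
States satisfying AG EF ¬item: {q0, q5}.

{q0, q5}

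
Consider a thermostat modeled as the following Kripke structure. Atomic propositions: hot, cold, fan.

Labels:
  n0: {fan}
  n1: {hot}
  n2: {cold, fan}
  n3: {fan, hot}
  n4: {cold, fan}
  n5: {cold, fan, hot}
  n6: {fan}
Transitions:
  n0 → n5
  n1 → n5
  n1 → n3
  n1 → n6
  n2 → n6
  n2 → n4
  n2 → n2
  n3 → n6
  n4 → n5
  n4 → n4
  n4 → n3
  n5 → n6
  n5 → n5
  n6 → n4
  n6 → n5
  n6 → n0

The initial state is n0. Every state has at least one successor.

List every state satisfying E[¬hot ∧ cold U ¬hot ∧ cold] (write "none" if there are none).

{n2, n4}

States satisfying ¬hot ∧ cold: {n2, n4}.
States satisfying E[¬hot ∧ cold U ¬hot ∧ cold]: {n2, n4}.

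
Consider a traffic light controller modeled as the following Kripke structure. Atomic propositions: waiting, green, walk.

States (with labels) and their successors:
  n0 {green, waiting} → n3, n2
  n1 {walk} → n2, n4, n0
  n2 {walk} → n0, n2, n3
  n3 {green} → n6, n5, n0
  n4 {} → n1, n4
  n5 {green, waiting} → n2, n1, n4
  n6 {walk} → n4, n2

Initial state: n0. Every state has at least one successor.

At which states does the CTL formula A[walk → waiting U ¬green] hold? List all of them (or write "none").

States satisfying walk → waiting: {n0, n3, n4, n5}.
States satisfying ¬green: {n1, n2, n4, n6}.
States satisfying A[walk → waiting U ¬green]: {n1, n2, n4, n5, n6}.

{n1, n2, n4, n5, n6}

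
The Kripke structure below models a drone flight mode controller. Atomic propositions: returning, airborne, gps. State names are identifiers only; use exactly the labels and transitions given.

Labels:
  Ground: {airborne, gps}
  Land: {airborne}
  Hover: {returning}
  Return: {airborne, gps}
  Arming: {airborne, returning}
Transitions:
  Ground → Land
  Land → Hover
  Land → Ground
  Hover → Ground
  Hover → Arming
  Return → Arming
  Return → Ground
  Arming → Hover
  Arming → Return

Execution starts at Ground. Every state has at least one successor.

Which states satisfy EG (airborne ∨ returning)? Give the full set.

{Ground, Land, Hover, Return, Arming}

States satisfying airborne ∨ returning: {Ground, Land, Hover, Return, Arming}.
States satisfying EG (airborne ∨ returning): {Ground, Land, Hover, Return, Arming}.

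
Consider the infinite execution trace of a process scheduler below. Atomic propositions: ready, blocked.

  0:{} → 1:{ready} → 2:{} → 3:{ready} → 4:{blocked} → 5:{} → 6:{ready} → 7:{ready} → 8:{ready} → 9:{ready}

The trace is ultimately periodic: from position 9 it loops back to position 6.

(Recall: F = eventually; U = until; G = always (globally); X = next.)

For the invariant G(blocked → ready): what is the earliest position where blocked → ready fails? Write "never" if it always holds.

4

Check blocked → ready at each position in order: 0 ✓, 1 ✓, 2 ✓, 3 ✓.
At position 4 the labels are {blocked}, so blocked → ready is false there. This is the first violation.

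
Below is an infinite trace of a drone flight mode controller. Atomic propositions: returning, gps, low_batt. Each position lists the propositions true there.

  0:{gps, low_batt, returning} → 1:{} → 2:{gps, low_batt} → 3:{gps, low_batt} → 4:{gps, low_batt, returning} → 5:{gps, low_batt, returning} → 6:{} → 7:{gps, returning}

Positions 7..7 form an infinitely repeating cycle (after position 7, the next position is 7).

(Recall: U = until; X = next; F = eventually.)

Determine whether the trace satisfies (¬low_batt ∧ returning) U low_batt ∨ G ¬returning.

Walking from position 0: low_batt first holds at position 0, and ¬low_batt ∧ returning holds at every earlier position along the way, so (¬low_batt ∧ returning) U low_batt holds.
¬returning must hold at every position from 0 onward. It fails at position 0, so G ¬returning is false.
At position 0: (¬low_batt ∧ returning) U low_batt is true; G ¬returning is false; so (¬low_batt ∧ returning) U low_batt ∨ G ¬returning is true.

Yes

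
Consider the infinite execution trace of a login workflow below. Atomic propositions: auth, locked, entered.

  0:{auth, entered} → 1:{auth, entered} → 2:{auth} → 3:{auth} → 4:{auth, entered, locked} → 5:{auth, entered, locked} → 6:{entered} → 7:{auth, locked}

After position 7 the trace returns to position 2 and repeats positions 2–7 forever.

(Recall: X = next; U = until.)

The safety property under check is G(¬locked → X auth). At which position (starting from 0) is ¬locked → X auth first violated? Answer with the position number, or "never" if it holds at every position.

¬locked → X auth holds at every position 0..7, and those are all the positions the trace ever visits, so the invariant G(¬locked → X auth) is never violated.

never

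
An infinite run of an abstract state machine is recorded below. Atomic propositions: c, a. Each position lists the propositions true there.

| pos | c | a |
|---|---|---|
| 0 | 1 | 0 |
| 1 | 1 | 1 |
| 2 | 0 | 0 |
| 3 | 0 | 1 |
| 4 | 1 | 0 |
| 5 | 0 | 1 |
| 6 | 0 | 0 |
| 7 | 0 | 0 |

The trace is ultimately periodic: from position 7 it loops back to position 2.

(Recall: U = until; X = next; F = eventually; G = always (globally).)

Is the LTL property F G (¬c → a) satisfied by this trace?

G (¬c → a) is false at every position 0..7, so it never becomes true and F G (¬c → a) fails.

Violated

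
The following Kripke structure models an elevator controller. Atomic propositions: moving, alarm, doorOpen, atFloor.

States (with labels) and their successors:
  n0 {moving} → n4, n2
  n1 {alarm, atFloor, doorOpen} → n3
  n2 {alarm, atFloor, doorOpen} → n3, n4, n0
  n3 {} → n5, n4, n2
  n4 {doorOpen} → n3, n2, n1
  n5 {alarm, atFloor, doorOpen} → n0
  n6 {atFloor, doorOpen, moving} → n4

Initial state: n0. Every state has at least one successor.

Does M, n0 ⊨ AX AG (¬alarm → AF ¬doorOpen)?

Violated

States satisfying AG (¬alarm → AF ¬doorOpen): ∅.
States satisfying AX AG (¬alarm → AF ¬doorOpen): ∅.
n0 ∉ Sat(AX AG (¬alarm → AF ¬doorOpen)).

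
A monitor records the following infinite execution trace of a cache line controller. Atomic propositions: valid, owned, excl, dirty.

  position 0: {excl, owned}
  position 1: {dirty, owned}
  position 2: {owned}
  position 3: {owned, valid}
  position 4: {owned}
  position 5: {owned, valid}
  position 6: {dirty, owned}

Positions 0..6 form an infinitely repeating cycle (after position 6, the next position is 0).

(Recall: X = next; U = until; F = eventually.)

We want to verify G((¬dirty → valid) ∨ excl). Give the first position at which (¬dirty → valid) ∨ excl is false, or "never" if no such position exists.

2

Check (¬dirty → valid) ∨ excl at each position in order: 0 ✓, 1 ✓.
At position 2 the labels are {owned}, so (¬dirty → valid) ∨ excl is false there. This is the first violation.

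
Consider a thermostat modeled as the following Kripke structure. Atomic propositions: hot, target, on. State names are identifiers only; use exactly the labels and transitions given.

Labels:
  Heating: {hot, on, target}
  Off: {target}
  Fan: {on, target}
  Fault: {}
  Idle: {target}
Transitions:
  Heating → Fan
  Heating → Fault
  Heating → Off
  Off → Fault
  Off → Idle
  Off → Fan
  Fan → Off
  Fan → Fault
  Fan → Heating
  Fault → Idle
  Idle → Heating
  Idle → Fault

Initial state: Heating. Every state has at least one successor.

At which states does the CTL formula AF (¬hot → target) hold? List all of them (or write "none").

{Heating, Off, Fan, Fault, Idle}

States satisfying ¬hot → target: {Heating, Off, Fan, Idle}.
States satisfying AF (¬hot → target): {Heating, Off, Fan, Fault, Idle}.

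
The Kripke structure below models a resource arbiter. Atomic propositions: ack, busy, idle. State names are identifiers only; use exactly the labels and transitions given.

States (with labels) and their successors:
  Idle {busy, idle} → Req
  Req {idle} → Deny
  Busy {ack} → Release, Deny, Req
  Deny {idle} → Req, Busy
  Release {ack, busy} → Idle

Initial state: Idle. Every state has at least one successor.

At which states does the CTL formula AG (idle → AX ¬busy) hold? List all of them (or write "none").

States satisfying idle → AX ¬busy: {Idle, Req, Busy, Deny, Release}.
States satisfying AG (idle → AX ¬busy): {Idle, Req, Busy, Deny, Release}.

{Idle, Req, Busy, Deny, Release}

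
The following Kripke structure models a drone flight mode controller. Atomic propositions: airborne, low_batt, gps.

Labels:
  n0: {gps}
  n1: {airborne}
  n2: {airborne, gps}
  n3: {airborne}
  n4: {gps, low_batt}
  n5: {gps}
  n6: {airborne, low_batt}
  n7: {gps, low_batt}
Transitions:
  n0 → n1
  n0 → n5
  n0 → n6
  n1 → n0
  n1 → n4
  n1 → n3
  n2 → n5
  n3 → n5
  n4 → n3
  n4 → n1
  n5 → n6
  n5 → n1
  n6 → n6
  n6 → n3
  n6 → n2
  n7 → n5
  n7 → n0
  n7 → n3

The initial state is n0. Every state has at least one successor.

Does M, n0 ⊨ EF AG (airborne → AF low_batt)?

No

States satisfying AG (airborne → AF low_batt): ∅.
States satisfying EF AG (airborne → AF low_batt): ∅.
No suitable path/successor from n0 witnesses the formula.
n0 ∉ Sat(EF AG (airborne → AF low_batt)).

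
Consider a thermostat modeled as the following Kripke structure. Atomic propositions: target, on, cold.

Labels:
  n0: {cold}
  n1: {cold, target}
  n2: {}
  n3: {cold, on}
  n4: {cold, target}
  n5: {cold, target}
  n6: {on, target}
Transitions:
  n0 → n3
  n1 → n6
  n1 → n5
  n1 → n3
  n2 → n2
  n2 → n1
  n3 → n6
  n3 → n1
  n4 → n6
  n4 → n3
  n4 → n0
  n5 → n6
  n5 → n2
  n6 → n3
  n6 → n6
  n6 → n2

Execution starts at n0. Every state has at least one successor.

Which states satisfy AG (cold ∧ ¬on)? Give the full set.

none

States satisfying cold ∧ ¬on: {n0, n1, n4, n5}.
States satisfying AG (cold ∧ ¬on): ∅.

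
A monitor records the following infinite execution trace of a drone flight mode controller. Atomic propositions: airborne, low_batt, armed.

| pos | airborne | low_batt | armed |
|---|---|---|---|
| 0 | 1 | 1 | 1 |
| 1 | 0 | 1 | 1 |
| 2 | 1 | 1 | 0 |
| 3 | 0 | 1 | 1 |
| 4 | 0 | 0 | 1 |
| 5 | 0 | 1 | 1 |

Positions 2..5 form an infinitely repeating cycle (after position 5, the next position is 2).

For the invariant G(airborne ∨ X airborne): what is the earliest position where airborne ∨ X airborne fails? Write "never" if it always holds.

Check airborne ∨ X airborne at each position in order: 0 ✓, 1 ✓, 2 ✓.
At position 3 the labels are {armed, low_batt} and the next position 4 has {armed}, so airborne ∨ X airborne is false there. This is the first violation.

3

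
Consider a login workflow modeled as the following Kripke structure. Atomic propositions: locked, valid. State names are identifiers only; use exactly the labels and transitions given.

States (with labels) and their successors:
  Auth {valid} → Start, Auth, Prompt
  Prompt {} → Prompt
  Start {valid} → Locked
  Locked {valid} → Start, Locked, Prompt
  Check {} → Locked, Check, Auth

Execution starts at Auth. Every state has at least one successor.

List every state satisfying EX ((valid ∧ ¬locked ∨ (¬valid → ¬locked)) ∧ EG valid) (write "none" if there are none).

{Auth, Start, Locked, Check}

States satisfying (valid ∧ ¬locked ∨ (¬valid → ¬locked)) ∧ EG valid: {Auth, Start, Locked}.
States satisfying EX ((valid ∧ ¬locked ∨ (¬valid → ¬locked)) ∧ EG valid): {Auth, Start, Locked, Check}.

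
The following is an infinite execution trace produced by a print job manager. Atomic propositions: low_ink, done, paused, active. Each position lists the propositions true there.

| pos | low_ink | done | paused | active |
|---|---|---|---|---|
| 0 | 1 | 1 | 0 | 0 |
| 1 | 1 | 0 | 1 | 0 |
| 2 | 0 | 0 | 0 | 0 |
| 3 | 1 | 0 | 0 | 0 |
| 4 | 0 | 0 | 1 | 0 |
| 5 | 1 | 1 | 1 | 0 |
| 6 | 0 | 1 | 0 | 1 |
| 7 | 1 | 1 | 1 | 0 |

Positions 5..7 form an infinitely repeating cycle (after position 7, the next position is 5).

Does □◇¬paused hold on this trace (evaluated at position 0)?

◇¬paused holds at every position 0..7, and those are all positions ever visited, so □◇¬paused holds.

Holds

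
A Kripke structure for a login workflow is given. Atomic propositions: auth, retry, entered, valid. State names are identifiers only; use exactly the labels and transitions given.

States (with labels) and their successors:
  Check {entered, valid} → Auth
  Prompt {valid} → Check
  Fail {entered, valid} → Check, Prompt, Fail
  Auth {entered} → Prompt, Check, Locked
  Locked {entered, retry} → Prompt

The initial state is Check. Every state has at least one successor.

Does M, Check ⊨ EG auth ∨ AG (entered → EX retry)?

Does not hold

States satisfying auth: ∅.
States satisfying EG auth: ∅.
States satisfying entered → EX retry: {Prompt, Auth}.
States satisfying AG (entered → EX retry): ∅.
States satisfying EG auth ∨ AG (entered → EX retry): ∅.
Check ∉ Sat(EG auth ∨ AG (entered → EX retry)).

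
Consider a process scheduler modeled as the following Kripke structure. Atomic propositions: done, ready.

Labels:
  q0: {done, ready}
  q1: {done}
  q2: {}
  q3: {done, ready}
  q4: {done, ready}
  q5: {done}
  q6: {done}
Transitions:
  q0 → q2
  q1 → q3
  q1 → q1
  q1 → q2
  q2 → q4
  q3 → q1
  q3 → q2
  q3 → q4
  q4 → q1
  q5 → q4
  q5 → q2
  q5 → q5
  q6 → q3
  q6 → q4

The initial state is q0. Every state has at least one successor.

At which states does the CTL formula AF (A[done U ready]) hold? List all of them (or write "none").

States satisfying A[done U ready]: {q0, q3, q4, q6}.
States satisfying AF (A[done U ready]): {q0, q2, q3, q4, q6}.

{q0, q2, q3, q4, q6}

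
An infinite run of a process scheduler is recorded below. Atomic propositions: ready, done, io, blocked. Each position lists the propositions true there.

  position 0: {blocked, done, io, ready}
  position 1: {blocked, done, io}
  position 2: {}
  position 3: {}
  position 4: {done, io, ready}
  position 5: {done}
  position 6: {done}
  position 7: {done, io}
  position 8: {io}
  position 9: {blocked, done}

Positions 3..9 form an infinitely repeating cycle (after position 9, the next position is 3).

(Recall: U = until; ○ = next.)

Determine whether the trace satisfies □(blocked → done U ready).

blocked → done U ready must hold at every position from 0 onward. It fails at position 1, so □(blocked → done U ready) is false.
Positions where blocked holds: 0, 1, 9.
Check done U ready at each: 0→ok, 1→fails, 9→fails.

Violated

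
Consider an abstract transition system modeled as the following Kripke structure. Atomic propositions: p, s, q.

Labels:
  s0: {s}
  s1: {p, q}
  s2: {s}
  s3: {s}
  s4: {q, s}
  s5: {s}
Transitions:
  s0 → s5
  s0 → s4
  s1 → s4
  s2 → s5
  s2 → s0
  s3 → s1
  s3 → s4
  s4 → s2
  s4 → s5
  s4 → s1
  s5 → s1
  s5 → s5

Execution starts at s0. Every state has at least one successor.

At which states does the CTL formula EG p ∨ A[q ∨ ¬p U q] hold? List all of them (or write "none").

{s1, s3, s4}

States satisfying p: {s1}.
States satisfying EG p: ∅.
States satisfying q ∨ ¬p: {s0, s1, s2, s3, s4, s5}.
States satisfying q: {s1, s4}.
States satisfying A[q ∨ ¬p U q]: {s1, s3, s4}.
States satisfying EG p ∨ A[q ∨ ¬p U q]: {s1, s3, s4}.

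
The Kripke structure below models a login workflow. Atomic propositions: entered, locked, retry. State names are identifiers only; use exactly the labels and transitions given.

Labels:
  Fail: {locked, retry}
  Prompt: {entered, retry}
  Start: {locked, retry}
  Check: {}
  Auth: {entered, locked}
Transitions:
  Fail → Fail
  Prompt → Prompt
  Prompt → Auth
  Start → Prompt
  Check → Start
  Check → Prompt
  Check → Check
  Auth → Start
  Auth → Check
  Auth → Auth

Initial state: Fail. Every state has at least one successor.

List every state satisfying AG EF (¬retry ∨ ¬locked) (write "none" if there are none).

{Prompt, Start, Check, Auth}

States satisfying EF (¬retry ∨ ¬locked): {Prompt, Start, Check, Auth}.
States satisfying AG EF (¬retry ∨ ¬locked): {Prompt, Start, Check, Auth}.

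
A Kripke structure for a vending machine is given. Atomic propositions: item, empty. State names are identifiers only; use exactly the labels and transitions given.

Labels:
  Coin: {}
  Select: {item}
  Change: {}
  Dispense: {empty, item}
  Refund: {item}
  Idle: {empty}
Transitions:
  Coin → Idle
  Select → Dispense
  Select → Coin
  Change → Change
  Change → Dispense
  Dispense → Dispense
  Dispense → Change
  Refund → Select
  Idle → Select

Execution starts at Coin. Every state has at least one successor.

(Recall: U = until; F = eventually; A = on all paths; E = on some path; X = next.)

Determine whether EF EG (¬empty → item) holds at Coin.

Holds

States satisfying EG (¬empty → item): {Select, Dispense, Refund, Idle}.
States satisfying EF EG (¬empty → item): {Coin, Select, Change, Dispense, Refund, Idle}.
Some path from Coin reaches a state where EG (¬empty → item) holds.
Coin ∈ Sat(EF EG (¬empty → item)).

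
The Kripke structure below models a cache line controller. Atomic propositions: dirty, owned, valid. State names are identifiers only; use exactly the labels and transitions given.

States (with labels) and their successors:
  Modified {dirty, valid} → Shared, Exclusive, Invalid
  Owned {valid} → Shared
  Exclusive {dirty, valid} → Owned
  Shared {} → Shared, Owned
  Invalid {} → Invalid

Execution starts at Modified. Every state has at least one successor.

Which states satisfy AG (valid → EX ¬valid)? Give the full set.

States satisfying valid → EX ¬valid: {Modified, Owned, Shared, Invalid}.
States satisfying AG (valid → EX ¬valid): {Owned, Shared, Invalid}.

{Owned, Shared, Invalid}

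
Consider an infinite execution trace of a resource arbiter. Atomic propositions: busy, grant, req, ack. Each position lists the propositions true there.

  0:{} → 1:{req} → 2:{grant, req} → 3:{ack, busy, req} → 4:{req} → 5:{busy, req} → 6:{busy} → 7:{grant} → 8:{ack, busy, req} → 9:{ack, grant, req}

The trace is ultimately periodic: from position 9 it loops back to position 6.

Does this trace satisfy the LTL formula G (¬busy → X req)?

Violated

¬busy → X req must hold at every position from 0 onward. It fails at position 9, so G (¬busy → X req) is false.
Positions where ¬busy holds: 0, 1, 2, 4, 7, 9.
Check X req at each: 0→ok, 1→ok, 2→ok, 4→ok, 7→ok, 9→fails.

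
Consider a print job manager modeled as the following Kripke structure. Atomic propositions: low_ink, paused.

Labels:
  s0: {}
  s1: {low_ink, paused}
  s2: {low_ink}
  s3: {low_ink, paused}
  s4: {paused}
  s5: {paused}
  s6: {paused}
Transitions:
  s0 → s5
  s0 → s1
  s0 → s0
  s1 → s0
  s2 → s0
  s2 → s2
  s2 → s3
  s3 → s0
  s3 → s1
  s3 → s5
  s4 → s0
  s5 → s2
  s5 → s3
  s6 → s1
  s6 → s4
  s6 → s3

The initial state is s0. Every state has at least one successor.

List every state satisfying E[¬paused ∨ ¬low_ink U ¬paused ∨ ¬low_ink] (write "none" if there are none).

{s0, s2, s4, s5, s6}

States satisfying ¬paused ∨ ¬low_ink: {s0, s2, s4, s5, s6}.
States satisfying E[¬paused ∨ ¬low_ink U ¬paused ∨ ¬low_ink]: {s0, s2, s4, s5, s6}.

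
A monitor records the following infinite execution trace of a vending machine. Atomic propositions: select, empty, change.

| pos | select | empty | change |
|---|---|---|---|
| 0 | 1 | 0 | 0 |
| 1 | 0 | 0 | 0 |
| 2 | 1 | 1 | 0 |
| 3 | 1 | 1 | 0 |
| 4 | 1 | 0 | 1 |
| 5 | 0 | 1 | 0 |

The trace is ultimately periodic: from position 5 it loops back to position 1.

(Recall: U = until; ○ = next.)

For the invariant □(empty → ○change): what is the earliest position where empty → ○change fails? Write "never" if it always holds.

Check empty → ○change at each position in order: 0 ✓, 1 ✓.
At position 2 the labels are {empty, select} and the next position 3 has {empty, select}, so empty → ○change is false there. This is the first violation.

2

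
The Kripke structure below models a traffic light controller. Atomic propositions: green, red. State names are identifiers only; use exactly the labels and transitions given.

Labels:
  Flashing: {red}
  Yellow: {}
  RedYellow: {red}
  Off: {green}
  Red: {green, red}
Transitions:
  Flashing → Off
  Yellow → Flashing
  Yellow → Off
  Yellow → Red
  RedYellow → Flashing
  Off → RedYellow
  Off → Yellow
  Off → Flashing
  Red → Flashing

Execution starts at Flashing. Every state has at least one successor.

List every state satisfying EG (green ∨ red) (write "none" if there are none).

{Flashing, RedYellow, Off, Red}

States satisfying green ∨ red: {Flashing, RedYellow, Off, Red}.
States satisfying EG (green ∨ red): {Flashing, RedYellow, Off, Red}.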